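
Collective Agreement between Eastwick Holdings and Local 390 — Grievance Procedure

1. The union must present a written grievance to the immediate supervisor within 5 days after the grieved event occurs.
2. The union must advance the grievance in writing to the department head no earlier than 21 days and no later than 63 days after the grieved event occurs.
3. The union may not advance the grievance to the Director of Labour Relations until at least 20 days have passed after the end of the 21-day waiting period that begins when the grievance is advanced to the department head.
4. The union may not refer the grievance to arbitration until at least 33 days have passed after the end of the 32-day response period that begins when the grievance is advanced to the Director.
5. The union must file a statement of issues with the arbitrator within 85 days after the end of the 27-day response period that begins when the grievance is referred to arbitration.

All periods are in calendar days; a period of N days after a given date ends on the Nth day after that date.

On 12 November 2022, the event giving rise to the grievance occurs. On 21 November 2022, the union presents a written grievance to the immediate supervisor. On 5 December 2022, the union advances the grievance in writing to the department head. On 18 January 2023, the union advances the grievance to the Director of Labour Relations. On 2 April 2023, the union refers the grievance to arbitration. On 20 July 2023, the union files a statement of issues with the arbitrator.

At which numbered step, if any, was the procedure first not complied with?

Step 1

(1) due by 12 November 2022 + 5 days = 17 November 2022; 21 November 2022 misses that deadline by 4 days.
The analysis stops there.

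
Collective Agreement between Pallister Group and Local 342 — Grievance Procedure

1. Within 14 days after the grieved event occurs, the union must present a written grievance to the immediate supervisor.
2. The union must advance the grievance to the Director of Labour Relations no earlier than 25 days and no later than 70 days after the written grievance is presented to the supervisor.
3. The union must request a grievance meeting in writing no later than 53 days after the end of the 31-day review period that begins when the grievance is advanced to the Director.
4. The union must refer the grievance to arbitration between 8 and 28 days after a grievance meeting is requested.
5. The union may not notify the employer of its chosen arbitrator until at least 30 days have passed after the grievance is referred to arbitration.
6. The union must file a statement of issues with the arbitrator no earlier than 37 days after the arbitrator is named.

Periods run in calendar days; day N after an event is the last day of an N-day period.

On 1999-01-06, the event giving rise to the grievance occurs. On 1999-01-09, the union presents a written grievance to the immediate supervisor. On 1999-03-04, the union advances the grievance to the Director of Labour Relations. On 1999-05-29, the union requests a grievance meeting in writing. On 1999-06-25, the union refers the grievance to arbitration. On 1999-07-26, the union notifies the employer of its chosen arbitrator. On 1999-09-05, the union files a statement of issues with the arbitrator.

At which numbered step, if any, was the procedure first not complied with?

Step 3

Step 1: 14 days after 1999-01-06 (when the grieved event occurs) is 1999-01-20; 1999-01-09 is within that limit.
Step 2: the window is 25–70 days after 1999-01-09 (when the written grievance is presented to the supervisor), so 1999-02-03 through 1999-03-20; done 1999-03-04 — within the window.
Step 3: 53 days after 1999-04-04 (end of the 31-day review period, which began when the grievance is advanced to the Director on 1999-03-04) is 1999-05-27; 1999-05-29 misses that deadline by 2 days.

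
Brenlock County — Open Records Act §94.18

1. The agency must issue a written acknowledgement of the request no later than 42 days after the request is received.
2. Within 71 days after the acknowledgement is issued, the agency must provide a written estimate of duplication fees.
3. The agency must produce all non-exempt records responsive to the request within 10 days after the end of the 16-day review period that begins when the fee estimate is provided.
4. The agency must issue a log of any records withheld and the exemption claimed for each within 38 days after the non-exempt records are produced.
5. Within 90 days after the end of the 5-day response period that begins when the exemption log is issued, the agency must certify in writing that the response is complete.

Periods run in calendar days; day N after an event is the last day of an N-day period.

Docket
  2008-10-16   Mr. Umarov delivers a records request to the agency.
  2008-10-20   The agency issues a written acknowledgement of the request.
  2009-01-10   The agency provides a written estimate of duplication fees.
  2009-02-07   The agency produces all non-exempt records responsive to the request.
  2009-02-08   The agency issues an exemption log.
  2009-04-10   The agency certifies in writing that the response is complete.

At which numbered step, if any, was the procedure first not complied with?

(1) due by 2008-10-16 + 42 days = 2008-11-27; completed 2008-10-20, before the deadline.
(2) due by 2008-10-20 + 71 days = 2008-12-30; not done until 2009-01-10, 11 days after the deadline.

Step 2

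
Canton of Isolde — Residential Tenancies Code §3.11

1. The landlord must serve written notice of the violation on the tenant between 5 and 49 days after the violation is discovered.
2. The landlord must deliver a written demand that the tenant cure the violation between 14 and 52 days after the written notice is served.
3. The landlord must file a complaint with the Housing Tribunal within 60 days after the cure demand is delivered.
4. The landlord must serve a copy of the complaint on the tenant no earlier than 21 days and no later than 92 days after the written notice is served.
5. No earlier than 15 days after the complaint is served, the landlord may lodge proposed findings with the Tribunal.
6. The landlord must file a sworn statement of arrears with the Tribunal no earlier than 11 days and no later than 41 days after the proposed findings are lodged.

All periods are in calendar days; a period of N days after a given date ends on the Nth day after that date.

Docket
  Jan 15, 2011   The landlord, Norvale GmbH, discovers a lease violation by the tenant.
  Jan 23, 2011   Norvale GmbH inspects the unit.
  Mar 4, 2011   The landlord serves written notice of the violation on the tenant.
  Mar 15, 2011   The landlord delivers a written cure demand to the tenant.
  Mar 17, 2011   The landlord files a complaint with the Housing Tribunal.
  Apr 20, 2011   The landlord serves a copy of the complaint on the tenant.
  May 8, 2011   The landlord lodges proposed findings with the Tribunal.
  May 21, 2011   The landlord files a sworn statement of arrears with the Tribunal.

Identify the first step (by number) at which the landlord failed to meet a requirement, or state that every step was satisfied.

Step 1 — 5 and 49 days from Jan 15, 2011 (when the violation is discovered) are Jan 20, 2011 and Mar 5, 2011 respectively; Mar 4, 2011 falls inside that range.
Step 2 — 14 and 52 days from Mar 4, 2011 (when the written notice is served) are Mar 18, 2011 and Apr 25, 2011 respectively; done Mar 15, 2011 — 3 days before the window opened.

Step 2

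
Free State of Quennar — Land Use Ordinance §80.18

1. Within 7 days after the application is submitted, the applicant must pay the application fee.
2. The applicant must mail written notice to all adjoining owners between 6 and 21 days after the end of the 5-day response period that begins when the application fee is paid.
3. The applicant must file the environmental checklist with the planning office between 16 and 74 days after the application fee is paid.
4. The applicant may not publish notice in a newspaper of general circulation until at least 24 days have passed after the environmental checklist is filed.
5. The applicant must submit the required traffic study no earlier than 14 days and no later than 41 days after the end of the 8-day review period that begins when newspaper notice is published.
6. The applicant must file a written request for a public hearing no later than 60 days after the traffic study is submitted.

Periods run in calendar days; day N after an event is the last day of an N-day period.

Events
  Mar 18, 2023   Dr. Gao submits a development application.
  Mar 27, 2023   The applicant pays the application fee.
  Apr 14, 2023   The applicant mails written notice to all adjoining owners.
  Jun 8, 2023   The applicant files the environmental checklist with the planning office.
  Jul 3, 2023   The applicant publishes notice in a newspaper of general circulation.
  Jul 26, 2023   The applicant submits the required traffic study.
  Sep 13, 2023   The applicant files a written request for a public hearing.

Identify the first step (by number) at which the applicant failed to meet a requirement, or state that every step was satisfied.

Step 1

(1) due by Mar 18, 2023 + 7 days = Mar 25, 2023; Mar 27, 2023 misses that deadline by 2 days.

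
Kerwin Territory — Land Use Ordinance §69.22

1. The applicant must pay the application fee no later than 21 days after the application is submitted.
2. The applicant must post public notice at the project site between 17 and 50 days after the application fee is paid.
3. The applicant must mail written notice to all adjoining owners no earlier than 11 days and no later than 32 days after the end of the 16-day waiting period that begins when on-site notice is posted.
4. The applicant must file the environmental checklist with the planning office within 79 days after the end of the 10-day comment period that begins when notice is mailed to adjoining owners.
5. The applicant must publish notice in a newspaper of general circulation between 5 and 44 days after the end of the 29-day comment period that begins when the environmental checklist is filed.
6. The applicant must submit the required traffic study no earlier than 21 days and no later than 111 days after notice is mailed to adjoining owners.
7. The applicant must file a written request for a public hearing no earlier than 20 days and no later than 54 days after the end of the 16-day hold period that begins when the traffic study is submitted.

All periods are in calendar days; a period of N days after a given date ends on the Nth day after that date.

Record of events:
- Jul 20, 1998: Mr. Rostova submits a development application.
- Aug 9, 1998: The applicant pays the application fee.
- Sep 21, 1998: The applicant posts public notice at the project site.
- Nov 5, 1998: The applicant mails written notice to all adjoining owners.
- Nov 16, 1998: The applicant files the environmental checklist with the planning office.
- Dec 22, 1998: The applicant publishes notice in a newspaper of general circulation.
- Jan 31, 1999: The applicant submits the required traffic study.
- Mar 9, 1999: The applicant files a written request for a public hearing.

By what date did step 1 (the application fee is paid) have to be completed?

Aug 10, 1998

Step 1 runs from Jul 20, 1998, when the application is submitted. 21 days after Jul 20, 1998 is Aug 10, 1998.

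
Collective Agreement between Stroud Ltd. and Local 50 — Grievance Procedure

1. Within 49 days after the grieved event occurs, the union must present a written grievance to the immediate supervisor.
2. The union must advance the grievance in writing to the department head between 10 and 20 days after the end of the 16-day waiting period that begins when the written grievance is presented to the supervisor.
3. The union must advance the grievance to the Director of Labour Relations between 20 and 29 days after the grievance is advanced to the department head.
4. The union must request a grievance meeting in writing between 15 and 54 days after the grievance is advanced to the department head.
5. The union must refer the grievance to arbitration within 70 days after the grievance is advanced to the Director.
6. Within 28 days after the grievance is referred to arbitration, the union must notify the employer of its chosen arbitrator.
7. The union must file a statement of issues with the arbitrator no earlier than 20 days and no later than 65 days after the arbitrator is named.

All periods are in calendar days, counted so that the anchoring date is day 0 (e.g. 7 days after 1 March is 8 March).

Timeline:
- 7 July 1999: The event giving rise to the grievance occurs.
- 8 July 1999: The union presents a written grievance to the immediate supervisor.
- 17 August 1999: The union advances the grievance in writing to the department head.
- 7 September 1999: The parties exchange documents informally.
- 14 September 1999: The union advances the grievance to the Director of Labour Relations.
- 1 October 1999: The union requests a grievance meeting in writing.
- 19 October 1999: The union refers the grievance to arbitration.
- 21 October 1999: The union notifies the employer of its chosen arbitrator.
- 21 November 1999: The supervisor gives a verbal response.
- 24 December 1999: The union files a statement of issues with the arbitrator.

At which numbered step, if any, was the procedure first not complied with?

Step 2

Step 1 — counting 49 days from 7 July 1999 (when the grieved event occurs) gives a deadline of 25 August 1999; done 8 July 1999 — timely.
Step 2 — 10 and 20 days from 24 July 1999 (end of the 16-day waiting period, which began when the written grievance is presented to the supervisor on 8 July 1999) are 3 August 1999 and 13 August 1999 respectively; 17 August 1999 is 4 days past the end of the window.
The procedure was therefore not followed at step 2.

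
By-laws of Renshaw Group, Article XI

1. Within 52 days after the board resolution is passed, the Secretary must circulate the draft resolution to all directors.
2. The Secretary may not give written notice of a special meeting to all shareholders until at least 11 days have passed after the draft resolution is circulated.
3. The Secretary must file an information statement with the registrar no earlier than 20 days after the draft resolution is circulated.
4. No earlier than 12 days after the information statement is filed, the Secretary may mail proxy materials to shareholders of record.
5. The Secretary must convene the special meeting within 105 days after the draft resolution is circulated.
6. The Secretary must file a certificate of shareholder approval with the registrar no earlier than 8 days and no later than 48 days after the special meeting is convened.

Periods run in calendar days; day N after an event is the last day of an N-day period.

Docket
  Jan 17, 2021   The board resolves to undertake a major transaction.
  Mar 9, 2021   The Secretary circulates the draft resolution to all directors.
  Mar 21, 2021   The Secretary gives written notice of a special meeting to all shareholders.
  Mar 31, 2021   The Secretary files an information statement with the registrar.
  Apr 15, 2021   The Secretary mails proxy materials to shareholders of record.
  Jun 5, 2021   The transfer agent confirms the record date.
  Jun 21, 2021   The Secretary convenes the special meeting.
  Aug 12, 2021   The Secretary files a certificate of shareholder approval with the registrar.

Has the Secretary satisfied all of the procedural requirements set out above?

(1) due by Jan 17, 2021 + 52 days = Mar 10, 2021; completed Mar 9, 2021, before the deadline.
(2) permitted from Mar 9, 2021 + 11 days = Mar 20, 2021 onward; done Mar 21, 2021 — permitted.
(3) permitted from Mar 9, 2021 + 20 days = Mar 29, 2021 onward; done Mar 31, 2021, after the minimum wait.
(4) permitted from Mar 31, 2021 + 12 days = Apr 12, 2021 onward; done Apr 15, 2021 — permitted.
(5) due by Mar 9, 2021 + 105 days = Jun 22, 2021; completed Jun 21, 2021, before the deadline.
(6) the permitted window runs from Jun 21, 2021 + 8 = Jun 29, 2021 to Jun 21, 2021 + 48 = Aug 8, 2021; done Aug 12, 2021 — 4 days after the window closed.

No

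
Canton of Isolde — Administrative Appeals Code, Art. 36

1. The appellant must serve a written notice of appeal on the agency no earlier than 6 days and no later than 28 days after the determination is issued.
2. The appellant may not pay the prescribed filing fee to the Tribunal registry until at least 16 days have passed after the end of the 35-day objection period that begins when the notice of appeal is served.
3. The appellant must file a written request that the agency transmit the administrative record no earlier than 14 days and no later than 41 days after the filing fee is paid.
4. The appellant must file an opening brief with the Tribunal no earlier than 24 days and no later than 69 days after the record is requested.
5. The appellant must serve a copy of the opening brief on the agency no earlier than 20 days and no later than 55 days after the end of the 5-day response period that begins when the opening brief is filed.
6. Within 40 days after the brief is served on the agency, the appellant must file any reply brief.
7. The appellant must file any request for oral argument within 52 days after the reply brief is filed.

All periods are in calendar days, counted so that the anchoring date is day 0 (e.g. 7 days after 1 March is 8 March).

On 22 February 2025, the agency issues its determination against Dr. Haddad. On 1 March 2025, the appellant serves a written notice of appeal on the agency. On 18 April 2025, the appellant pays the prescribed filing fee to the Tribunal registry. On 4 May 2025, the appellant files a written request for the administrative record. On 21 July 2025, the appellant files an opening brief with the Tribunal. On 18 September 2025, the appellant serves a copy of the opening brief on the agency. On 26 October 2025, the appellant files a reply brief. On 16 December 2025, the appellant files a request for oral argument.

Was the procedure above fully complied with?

No

Step 1 — 6 and 28 days from 22 February 2025 (when the determination is issued) are 28 February 2025 and 22 March 2025 respectively; done 1 March 2025 — within the window.
Step 2 — must wait 16 days from 5 April 2025 (end of the 35-day objection period, which began when the notice of appeal is served on 1 March 2025), so not before 21 April 2025; acted on 18 April 2025, 3 days prematurely.
Later steps need not be reached.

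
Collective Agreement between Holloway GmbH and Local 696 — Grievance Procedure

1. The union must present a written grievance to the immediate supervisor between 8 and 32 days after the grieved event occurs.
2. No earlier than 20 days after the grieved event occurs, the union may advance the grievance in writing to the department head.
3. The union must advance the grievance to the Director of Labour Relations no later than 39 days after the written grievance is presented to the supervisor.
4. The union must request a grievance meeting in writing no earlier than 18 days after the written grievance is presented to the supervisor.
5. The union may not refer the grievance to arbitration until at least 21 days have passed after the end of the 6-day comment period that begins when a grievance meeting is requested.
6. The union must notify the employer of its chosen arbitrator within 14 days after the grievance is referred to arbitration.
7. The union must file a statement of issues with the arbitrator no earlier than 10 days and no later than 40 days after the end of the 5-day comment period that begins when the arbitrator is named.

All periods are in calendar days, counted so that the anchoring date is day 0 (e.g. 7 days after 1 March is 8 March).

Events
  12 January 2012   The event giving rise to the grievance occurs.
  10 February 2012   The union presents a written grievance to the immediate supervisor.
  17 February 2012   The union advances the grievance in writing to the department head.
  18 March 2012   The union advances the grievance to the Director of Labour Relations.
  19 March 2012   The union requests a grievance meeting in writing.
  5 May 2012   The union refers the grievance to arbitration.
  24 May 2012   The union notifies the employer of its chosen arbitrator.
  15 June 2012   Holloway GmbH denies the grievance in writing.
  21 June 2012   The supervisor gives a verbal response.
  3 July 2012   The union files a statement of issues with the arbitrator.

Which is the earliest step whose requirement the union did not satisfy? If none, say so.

Step 6

(1) the permitted window runs from 12 January 2012 + 8 = 20 January 2012 to 12 January 2012 + 32 = 13 February 2012; 10 February 2012 falls inside that range.
(2) permitted from 12 January 2012 + 20 days = 1 February 2012 onward; done 17 February 2012 — permitted.
(3) due by 10 February 2012 + 39 days = 20 March 2012; completed 18 March 2012, before the deadline.
(4) permitted from 10 February 2012 + 18 days = 28 February 2012 onward; done 19 March 2012 — permitted.
(5) permitted from 25 March 2012 + 21 days = 15 April 2012 onward; done 5 May 2012 — permitted.
(6) due by 5 May 2012 + 14 days = 19 May 2012; not done until 24 May 2012, 5 days after the deadline.
No need to go further; step 6 was not satisfied.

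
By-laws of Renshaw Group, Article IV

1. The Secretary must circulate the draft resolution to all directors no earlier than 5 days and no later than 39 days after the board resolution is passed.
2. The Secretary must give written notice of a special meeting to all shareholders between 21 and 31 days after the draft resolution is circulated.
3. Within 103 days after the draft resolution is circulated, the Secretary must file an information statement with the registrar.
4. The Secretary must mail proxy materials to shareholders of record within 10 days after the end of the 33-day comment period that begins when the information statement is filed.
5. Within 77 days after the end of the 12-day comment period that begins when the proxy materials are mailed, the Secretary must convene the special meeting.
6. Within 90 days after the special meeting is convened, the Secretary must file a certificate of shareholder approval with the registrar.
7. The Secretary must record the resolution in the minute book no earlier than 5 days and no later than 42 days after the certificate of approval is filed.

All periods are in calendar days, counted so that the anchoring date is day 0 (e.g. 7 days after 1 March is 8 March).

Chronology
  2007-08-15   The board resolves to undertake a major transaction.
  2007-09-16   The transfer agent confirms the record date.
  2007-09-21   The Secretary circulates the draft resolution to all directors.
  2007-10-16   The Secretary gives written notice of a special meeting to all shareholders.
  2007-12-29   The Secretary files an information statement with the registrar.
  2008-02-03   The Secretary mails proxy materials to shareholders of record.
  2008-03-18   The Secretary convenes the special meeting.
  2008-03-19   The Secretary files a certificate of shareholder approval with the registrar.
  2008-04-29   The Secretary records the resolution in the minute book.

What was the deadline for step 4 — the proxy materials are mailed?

2008-02-10

The information statement is filed on 2007-12-29; the 33-day comment period therefore ends 2008-01-31, and step 4 runs from that date. 10 days after 2008-01-31 is 2008-02-10.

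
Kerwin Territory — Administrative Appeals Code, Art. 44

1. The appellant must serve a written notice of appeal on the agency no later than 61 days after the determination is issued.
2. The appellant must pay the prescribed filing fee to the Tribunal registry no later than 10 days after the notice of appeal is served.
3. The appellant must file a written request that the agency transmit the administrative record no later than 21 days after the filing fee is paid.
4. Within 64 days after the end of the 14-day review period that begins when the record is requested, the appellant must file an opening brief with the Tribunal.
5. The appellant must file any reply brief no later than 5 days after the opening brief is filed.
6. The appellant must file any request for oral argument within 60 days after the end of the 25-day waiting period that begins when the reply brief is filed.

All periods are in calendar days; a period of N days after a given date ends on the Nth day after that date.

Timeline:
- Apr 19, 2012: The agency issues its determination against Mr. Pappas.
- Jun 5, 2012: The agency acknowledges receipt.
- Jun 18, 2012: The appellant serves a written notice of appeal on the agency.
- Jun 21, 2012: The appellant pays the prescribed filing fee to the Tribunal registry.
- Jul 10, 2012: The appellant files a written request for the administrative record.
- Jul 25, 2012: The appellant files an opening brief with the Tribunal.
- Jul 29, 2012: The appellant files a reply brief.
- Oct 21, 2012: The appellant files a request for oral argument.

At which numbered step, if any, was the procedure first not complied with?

None — every step was satisfied

Step 1: 61 days after Apr 19, 2012 (when the determination is issued) is Jun 19, 2012; completed Jun 18, 2012, before the deadline.
Step 2: 10 days after Jun 18, 2012 (when the notice of appeal is served) is Jun 28, 2012; Jun 21, 2012 is within that limit.
Step 3: 21 days after Jun 21, 2012 (when the filing fee is paid) is Jul 12, 2012; completed Jul 10, 2012, before the deadline.
Step 4: 64 days after Jul 24, 2012 (end of the 14-day review period, which began when the record is requested on Jul 10, 2012) is Sep 26, 2012; completed Jul 25, 2012, before the deadline.
Step 5: 5 days after Jul 25, 2012 (when the opening brief is filed) is Jul 30, 2012; done Jul 29, 2012 — timely.
Step 6: 60 days after Aug 23, 2012 (end of the 25-day waiting period, which began when the reply brief is filed on Jul 29, 2012) is Oct 22, 2012; done Oct 21, 2012 — timely.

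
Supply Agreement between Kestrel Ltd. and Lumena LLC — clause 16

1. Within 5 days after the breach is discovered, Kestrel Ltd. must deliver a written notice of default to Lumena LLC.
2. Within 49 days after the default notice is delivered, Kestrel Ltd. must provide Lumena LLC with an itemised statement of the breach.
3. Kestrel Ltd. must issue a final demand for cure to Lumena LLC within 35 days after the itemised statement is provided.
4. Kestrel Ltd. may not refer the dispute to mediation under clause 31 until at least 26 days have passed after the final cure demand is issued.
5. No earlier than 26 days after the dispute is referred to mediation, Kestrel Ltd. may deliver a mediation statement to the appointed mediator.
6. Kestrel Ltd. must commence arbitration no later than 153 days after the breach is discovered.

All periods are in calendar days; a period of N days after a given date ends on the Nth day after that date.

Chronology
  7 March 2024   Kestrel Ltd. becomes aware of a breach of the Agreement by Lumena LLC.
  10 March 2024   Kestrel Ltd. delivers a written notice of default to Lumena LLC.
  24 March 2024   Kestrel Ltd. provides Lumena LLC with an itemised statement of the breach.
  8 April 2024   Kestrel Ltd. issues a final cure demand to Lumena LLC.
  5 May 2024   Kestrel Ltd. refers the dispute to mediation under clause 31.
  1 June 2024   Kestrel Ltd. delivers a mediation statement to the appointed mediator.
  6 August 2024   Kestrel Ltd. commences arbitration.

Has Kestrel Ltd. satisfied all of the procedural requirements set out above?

Step 1: 5 days after 7 March 2024 (when the breach is discovered) is 12 March 2024; done 10 March 2024 — timely.
Step 2: 49 days after 10 March 2024 (when the default notice is delivered) is 28 April 2024; completed 24 March 2024, before the deadline.
Step 3: 35 days after 24 March 2024 (when the itemised statement is provided) is 28 April 2024; done 8 April 2024 — timely.
Step 4: the earliest permitted date is 26 days after 8 April 2024 (when the final cure demand is issued), i.e. 4 May 2024; 5 May 2024 is on or after that date.
Step 5: the earliest permitted date is 26 days after 5 May 2024 (when the dispute is referred to mediation), i.e. 31 May 2024; done 1 June 2024, after the minimum wait.
Step 6: 153 days after 7 March 2024 (when the breach is discovered) is 7 August 2024; completed 6 August 2024, before the deadline.

Yes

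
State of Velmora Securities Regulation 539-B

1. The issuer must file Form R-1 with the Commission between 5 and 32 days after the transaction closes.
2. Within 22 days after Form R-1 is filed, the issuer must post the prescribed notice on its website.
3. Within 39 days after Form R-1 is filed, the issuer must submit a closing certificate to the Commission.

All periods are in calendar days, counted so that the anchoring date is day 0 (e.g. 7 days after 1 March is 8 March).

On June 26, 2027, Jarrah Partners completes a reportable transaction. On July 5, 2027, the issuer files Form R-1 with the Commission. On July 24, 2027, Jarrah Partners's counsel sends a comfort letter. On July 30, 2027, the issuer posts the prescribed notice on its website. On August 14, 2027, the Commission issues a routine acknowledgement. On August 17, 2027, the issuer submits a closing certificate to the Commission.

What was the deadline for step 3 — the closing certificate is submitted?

Step 3 runs from July 5, 2027, when Form R-1 is filed. 39 days after July 5, 2027 is August 13, 2027.

August 13, 2027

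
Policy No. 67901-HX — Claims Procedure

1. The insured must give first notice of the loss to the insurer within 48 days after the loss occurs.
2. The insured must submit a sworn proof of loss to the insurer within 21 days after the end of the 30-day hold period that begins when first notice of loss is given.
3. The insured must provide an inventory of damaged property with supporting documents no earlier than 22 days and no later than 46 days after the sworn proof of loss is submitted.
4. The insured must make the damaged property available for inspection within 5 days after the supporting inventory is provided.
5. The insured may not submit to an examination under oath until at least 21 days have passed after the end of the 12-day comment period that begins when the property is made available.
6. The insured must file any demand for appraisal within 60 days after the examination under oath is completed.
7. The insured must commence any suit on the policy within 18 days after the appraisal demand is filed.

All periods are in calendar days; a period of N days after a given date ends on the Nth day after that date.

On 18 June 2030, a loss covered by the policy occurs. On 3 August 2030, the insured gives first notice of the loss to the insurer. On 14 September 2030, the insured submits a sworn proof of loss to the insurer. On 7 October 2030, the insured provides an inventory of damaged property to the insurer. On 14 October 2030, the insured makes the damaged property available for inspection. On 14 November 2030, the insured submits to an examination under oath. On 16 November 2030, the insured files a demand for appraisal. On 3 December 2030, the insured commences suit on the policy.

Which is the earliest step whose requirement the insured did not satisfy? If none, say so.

Step 4

Step 1 — counting 48 days from 18 June 2030 (when the loss occurs) gives a deadline of 5 August 2030; done 3 August 2030 — timely.
Step 2 — counting 21 days from 2 September 2030 (end of the 30-day hold period, which began when first notice of loss is given on 3 August 2030) gives a deadline of 23 September 2030; 14 September 2030 is within that limit.
Step 3 — 22 and 46 days from 14 September 2030 (when the sworn proof of loss is submitted) are 6 October 2030 and 30 October 2030 respectively; done 7 October 2030, which is between those dates.
Step 4 — counting 5 days from 7 October 2030 (when the supporting inventory is provided) gives a deadline of 12 October 2030; done 14 October 2030 — 2 days late.
The procedure was therefore not followed at step 4.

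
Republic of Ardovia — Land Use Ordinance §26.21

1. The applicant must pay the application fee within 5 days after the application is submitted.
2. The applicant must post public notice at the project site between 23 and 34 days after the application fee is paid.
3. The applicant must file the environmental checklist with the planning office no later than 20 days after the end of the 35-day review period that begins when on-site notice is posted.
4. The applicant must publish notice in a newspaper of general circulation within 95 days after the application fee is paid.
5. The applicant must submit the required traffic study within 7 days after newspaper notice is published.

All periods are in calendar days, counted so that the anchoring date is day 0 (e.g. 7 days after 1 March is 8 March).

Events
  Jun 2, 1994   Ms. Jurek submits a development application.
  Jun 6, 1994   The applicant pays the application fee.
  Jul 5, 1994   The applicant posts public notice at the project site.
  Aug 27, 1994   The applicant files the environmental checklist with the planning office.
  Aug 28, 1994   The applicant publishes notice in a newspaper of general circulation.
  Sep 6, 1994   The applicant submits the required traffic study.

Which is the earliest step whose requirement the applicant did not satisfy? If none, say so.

Step 5

Step 1: 5 days after Jun 2, 1994 (when the application is submitted) is Jun 7, 1994; Jun 6, 1994 is within that limit.
Step 2: the window is 23–34 days after Jun 6, 1994 (when the application fee is paid), so Jun 29, 1994 through Jul 10, 1994; done Jul 5, 1994, which is between those dates.
Step 3: 20 days after Aug 9, 1994 (end of the 35-day review period, which began when on-site notice is posted on Jul 5, 1994) is Aug 29, 1994; completed Aug 27, 1994, before the deadline.
Step 4: 95 days after Jun 6, 1994 (when the application fee is paid) is Sep 9, 1994; done Aug 28, 1994 — timely.
Step 5: 7 days after Aug 28, 1994 (when newspaper notice is published) is Sep 4, 1994; done Sep 6, 1994 — 2 days late.
The procedure was therefore not followed at step 5.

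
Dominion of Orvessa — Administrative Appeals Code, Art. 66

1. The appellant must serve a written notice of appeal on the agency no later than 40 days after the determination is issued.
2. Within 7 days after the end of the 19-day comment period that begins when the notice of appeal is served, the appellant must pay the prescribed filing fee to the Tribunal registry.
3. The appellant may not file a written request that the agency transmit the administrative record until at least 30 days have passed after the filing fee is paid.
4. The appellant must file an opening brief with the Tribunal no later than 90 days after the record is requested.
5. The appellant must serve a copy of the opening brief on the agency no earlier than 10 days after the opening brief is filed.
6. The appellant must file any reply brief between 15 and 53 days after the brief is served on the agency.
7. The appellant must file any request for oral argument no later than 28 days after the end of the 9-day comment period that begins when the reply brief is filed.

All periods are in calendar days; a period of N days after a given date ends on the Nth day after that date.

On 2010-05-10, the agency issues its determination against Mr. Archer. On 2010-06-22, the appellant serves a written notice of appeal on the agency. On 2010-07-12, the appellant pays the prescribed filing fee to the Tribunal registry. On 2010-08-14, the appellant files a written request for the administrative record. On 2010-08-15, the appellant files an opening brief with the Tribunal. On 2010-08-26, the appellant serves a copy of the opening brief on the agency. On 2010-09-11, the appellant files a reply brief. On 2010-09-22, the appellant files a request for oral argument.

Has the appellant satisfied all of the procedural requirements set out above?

Step 1 — counting 40 days from 2010-05-10 (when the determination is issued) gives a deadline of 2010-06-19; not done until 2010-06-22, 3 days after the deadline.
That is the first point of non-compliance.

No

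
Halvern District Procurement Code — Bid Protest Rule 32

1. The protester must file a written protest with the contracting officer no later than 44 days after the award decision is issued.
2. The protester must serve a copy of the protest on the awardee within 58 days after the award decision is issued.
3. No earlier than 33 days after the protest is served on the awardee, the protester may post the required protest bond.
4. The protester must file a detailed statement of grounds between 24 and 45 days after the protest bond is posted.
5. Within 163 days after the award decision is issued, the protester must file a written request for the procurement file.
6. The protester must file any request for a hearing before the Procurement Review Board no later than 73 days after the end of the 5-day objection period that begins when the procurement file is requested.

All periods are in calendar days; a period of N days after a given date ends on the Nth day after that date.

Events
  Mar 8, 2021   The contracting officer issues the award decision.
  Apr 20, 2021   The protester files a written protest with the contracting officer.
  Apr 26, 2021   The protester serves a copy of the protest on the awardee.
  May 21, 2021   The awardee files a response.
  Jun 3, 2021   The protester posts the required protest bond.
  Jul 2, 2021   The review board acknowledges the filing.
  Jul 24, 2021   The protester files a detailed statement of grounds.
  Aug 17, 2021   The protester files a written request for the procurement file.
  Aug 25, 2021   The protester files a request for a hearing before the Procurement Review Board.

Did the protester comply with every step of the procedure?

Step 1 — counting 44 days from Mar 8, 2021 (when the award decision is issued) gives a deadline of Apr 21, 2021; Apr 20, 2021 is within that limit.
Step 2 — counting 58 days from Mar 8, 2021 (when the award decision is issued) gives a deadline of May 5, 2021; Apr 26, 2021 is within that limit.
Step 3 — must wait 33 days from Apr 26, 2021 (when the protest is served on the awardee), so not before May 29, 2021; Jun 3, 2021 is on or after that date.
Step 4 — 24 and 45 days from Jun 3, 2021 (when the protest bond is posted) are Jun 27, 2021 and Jul 18, 2021 respectively; done Jul 24, 2021 — 6 days after the window closed.
The procedure was therefore not followed at step 4.

No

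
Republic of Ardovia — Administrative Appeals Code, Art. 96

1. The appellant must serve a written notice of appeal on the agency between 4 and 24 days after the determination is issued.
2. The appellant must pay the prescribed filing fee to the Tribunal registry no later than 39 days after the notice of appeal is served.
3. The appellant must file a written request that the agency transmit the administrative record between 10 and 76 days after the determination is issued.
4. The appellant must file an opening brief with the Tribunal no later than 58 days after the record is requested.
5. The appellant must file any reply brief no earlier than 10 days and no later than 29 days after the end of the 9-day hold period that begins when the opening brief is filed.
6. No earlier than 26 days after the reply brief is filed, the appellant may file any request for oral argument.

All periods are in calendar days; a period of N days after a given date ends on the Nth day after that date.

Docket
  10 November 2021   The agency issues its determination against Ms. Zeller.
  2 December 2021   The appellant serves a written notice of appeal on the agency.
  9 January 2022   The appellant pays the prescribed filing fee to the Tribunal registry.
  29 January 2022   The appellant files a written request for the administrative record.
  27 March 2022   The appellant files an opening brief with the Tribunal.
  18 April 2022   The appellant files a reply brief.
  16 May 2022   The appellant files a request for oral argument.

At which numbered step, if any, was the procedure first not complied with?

Step 1 — 4 and 24 days from 10 November 2021 (when the determination is issued) are 14 November 2021 and 4 December 2021 respectively; 2 December 2021 falls inside that range.
Step 2 — counting 39 days from 2 December 2021 (when the notice of appeal is served) gives a deadline of 10 January 2022; 9 January 2022 is within that limit.
Step 3 — 10 and 76 days from 10 November 2021 (when the determination is issued) are 20 November 2021 and 25 January 2022 respectively; 29 January 2022 is 4 days past the end of the window.

Step 3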